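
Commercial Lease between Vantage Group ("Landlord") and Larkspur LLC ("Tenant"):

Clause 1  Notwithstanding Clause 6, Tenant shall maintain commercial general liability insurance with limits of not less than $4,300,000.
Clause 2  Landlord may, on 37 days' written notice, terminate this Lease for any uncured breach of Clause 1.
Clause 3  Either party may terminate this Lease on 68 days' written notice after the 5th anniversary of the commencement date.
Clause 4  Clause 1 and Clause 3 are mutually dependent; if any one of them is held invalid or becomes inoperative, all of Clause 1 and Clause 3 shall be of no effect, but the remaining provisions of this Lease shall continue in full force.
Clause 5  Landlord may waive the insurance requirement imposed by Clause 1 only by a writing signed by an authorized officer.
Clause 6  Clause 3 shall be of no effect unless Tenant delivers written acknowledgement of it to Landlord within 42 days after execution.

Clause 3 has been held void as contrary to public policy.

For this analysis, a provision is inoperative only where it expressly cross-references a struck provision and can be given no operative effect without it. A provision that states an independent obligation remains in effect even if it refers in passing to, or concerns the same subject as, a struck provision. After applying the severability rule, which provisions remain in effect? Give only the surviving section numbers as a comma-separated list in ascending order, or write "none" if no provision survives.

4

Clause 3 is struck. Clause 6 has no operative effect of its own apart from Clause 3 and is therefore inoperative. Clause 4 declares Clause 1 and Clause 3 mutually dependent; since one of them has fallen, all of them are of no effect. That brings down Clause 1 as well. Clause 2 and Clause 5 in turn depend solely on a provision now struck and likewise fall. The remainder continues in force under Clause 4. Only Clause 4 remains in effect.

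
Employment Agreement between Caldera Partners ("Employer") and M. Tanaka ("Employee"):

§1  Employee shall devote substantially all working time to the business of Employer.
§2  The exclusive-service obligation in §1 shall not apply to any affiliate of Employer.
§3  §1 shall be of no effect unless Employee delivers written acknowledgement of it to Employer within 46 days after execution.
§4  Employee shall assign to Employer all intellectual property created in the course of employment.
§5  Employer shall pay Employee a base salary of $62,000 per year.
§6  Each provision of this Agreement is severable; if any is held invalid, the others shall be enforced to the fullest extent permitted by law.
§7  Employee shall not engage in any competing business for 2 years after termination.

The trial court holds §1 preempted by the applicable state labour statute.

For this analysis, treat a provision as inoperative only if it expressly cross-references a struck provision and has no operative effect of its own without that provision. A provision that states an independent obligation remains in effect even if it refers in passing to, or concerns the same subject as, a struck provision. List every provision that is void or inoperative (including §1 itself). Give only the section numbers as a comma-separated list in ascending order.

1, 2, 3

§1 is struck. The whole of §2 is the carve-out from the exclusive-service obligation, defined by reference to §1, so §2 cannot stand once §1 is removed. §3 merely fixes the acknowledgement condition for §1; with §1 gone it has nothing to operate on and falls away. §6 is a severability clause and preserves every provision that can still be given independent effect. §4, §5, §6, and §7 remain in effect.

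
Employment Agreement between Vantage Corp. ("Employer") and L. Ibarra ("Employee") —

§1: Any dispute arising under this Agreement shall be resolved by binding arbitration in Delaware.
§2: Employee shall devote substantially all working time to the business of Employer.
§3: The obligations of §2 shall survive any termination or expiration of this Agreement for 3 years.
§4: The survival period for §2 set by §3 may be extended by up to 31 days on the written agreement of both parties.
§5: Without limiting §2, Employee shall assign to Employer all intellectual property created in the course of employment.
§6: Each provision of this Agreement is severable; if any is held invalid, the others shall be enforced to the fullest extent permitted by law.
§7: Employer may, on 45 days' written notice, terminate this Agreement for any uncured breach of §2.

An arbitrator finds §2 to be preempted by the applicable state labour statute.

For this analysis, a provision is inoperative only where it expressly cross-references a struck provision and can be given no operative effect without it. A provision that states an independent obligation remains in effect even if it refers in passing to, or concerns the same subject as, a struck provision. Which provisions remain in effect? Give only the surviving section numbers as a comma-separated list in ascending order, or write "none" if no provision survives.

§2 is struck. The only function of §3 is the survival period for §2, so it cannot stand once §2 is removed. The only function of §7 is the termination right for breach of §2, so it cannot stand once §2 is removed. §4 has no operative effect of its own apart from §3 and is therefore inoperative. Although §5 refers to §2, its operative terms do not depend on §2, so it remains in effect. Under the severability clause in §6, the remaining provisions continue in force. The provisions still in force are §1, §5, and §6.

1, 5, 6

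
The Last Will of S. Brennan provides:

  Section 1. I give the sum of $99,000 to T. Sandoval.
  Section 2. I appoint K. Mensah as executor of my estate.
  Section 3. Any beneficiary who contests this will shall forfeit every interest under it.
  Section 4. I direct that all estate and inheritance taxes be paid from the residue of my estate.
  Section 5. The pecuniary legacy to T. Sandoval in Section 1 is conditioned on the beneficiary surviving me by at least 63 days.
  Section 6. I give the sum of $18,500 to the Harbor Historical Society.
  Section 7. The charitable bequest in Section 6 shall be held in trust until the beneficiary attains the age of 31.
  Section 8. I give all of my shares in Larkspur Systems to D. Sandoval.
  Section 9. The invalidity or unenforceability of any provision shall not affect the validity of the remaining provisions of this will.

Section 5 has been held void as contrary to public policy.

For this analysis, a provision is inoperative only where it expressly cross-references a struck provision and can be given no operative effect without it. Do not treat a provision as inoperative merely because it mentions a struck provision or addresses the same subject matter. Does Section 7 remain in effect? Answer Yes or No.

Yes

Section 5 is struck. No other provision's operative terms depend on Section 5. Section 9 is a severability clause and preserves every provision that can still be given independent effect. Section 1, Section 2, Section 3, Section 4, Section 6, Section 7, Section 8, and Section 9 remain in effect. Section 7 is among the surviving provisions, so the answer is yes.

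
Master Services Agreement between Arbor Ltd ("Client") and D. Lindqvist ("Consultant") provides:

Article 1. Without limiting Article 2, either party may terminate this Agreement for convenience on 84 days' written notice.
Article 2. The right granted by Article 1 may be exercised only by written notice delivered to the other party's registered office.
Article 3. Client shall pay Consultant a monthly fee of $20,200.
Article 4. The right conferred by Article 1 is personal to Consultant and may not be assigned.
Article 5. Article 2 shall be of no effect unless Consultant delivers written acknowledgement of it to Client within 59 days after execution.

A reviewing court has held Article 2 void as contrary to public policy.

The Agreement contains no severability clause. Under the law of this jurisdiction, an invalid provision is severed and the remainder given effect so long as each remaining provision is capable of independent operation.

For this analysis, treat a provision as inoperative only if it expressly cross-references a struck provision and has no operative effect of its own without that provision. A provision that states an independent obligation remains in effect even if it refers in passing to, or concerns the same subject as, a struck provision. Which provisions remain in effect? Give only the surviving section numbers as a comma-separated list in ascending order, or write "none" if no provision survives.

1, 3, 4

Article 2 is struck. The only function of Article 5 is the acknowledgement condition for Article 2, so it cannot stand once Article 2 is removed. Article 1 mentions Article 2 but its own obligation stands independently of Article 2, so Article 1 is not affected. Under the stated default rule, only provisions that cannot operate independently fall away; the rest are enforced. That leaves Article 1, Article 3, and Article 4 in effect.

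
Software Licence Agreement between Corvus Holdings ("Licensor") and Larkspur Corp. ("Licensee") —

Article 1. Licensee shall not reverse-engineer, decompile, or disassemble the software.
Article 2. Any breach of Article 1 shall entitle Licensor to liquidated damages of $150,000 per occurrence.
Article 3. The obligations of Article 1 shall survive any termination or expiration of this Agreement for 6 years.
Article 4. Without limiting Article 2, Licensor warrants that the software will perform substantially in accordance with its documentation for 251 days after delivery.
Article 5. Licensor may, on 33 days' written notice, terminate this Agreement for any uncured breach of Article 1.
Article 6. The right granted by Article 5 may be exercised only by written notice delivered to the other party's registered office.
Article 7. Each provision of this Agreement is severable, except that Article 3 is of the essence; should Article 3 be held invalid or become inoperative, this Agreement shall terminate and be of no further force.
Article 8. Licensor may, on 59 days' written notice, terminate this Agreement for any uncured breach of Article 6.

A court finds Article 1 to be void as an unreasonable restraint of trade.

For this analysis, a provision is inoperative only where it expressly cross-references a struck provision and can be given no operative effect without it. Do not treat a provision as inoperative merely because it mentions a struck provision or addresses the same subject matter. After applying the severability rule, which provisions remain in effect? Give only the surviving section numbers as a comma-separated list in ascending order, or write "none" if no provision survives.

none

Article 1 is struck. The whole of Article 2 is the liquidated-damages amount, defined by reference to Article 1, so Article 2 cannot stand once Article 1 is removed. Article 3 merely fixes the survival period for Article 1; with Article 1 gone it has nothing to operate on and falls away. Article 5 merely fixes the termination right for breach of Article 1; with Article 1 gone it has nothing to operate on and falls away. Article 6 operates only by reference to Article 5, so it falls with Article 5. Article 8 merely fixes the termination right for breach of Article 6; with Article 6 gone it has nothing to operate on and falls away. Article 7 makes Article 3 an essential term, and Article 3 has been rendered inoperative by the cascade; under Article 7, the entire Agreement is therefore void. No provision of the Agreement survives.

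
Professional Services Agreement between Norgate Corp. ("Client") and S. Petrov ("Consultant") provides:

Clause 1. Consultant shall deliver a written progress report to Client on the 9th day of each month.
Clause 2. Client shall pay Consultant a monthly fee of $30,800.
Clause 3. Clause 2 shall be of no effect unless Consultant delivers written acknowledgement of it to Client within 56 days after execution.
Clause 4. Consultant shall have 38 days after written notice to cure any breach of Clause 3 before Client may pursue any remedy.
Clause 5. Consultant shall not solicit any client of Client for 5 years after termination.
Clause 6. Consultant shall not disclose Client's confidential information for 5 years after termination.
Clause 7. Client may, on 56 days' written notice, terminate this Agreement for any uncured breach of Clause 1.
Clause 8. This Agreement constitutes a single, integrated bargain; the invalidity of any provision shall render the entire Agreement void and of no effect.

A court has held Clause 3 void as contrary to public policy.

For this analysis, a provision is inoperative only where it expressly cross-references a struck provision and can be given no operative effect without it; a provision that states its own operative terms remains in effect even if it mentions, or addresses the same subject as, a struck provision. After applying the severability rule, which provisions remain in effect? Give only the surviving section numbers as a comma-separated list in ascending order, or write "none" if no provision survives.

none

Clause 3 is struck. Clause 4 merely fixes the cure period for breach of Clause 3; with Clause 3 gone it has nothing to operate on and falls away. Clause 8 provides that the Agreement is not severable, so the invalidity of any one provision voids the entire Agreement. No provision of the Agreement survives.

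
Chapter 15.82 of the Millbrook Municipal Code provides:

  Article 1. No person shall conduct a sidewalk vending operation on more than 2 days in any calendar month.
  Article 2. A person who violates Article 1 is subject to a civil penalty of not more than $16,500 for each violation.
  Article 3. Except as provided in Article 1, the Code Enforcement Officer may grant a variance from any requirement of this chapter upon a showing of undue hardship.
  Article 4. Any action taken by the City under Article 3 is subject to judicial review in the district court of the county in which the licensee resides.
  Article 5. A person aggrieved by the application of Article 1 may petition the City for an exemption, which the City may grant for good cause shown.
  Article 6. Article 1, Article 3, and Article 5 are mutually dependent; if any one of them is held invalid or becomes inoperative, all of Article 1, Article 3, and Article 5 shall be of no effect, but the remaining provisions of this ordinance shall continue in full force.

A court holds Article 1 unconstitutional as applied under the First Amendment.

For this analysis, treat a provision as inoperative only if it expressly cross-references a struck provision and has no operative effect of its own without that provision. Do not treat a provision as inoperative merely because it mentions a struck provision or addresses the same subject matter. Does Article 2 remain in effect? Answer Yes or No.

No

Article 1 is struck. The only function of Article 2 is the civil penalty for violating Article 1, so it cannot stand once Article 1 is removed. The only function of Article 5 is the exemption procedure for Article 1, so it cannot stand once Article 1 is removed. Article 6 declares Article 1, Article 3, and Article 5 mutually dependent; since one of them has fallen, all of them are of no effect. That brings down Article 3 as well. Article 4 in turn depends solely on a provision now struck and likewise falls. The remainder continues in force under Article 6. Only Article 6 remains in effect. Article 2 is among the inoperative provisions, so the answer is no.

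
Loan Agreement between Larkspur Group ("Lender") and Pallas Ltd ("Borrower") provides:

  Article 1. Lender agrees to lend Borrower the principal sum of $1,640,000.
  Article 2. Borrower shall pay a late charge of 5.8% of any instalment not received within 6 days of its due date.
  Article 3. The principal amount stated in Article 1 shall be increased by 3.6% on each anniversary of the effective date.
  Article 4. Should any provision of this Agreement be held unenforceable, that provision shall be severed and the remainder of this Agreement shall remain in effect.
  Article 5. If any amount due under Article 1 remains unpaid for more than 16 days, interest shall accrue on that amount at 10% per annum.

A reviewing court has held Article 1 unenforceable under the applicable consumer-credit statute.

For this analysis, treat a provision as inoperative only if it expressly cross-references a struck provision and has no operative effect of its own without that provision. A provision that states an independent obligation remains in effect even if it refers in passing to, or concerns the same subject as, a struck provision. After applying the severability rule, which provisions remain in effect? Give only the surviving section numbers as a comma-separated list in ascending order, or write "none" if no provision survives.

Article 1 is struck. Article 3 operates only by reference to Article 1, so it falls with Article 1. Article 5 does nothing except set the default interest on the principal amount by reference to Article 1; with Article 1 gone it has no independent effect and is inoperative. Under the severability clause in Article 4, the remaining provisions continue in force. The provisions still in force are Article 2 and Article 4.

2, 4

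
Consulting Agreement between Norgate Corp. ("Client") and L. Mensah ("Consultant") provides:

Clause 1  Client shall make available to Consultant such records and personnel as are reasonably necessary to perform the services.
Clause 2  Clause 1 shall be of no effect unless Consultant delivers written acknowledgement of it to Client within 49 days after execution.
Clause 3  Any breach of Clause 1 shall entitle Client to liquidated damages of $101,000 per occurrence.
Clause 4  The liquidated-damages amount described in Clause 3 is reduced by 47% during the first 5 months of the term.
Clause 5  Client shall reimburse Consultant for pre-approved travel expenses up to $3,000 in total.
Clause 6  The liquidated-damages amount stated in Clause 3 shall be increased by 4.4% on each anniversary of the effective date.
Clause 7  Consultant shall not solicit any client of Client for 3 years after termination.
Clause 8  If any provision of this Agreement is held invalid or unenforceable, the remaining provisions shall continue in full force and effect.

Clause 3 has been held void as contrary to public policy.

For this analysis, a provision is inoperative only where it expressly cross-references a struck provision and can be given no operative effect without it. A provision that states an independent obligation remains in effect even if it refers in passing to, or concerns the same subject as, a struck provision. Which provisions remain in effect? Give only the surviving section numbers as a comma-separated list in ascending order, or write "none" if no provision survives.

1, 2, 5, 7, 8

Clause 3 is struck. Clause 4 operates only by reference to Clause 3, so it falls with Clause 3. Clause 6 has no operative effect of its own apart from Clause 3 and is therefore inoperative. Clause 8 is a severability clause and preserves every provision that can still be given independent effect. Clause 1, Clause 2, Clause 5, Clause 7, and Clause 8 remain in effect.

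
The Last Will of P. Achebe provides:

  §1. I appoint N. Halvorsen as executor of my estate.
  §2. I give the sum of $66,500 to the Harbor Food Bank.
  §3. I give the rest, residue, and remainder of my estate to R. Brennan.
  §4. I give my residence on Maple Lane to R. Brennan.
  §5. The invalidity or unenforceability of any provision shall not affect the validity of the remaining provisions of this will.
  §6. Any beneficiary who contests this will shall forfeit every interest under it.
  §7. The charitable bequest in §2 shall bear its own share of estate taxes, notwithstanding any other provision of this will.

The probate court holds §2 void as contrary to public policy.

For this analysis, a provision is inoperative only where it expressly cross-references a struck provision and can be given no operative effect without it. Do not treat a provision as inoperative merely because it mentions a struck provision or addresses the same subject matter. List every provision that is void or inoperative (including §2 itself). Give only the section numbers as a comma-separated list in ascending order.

2, 7

§2 is struck. §7 operates only by reference to §2, so it falls with §2. §5 is a severability clause and preserves every provision that can still be given independent effect. That leaves §1, §3, §4, §5, and §6 in effect.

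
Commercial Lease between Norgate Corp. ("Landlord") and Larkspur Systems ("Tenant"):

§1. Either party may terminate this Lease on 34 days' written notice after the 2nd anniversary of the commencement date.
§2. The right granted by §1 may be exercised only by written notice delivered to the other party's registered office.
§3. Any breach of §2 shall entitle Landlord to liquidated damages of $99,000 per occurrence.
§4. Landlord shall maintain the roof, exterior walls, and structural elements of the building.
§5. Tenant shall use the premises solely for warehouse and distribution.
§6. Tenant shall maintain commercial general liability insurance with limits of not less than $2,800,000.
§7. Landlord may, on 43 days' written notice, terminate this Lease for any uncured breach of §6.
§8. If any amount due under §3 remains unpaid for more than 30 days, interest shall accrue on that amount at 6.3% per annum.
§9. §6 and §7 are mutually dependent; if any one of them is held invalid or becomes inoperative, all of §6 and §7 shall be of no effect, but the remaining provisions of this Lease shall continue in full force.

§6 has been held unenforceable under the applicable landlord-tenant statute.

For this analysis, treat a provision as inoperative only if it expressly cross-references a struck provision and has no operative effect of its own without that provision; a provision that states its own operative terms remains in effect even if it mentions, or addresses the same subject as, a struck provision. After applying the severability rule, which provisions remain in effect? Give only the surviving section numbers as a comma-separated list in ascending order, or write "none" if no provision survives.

§6 is struck. §7 has no operative effect of its own apart from §6 and is therefore inoperative. §9 declares §6 and §7 mutually dependent; since one of them has fallen, all of them are of no effect. The remainder continues in force under §9. §1, §2, §3, §4, §5, §8, and §9 remain in effect.

1, 2, 3, 4, 5, 8, 9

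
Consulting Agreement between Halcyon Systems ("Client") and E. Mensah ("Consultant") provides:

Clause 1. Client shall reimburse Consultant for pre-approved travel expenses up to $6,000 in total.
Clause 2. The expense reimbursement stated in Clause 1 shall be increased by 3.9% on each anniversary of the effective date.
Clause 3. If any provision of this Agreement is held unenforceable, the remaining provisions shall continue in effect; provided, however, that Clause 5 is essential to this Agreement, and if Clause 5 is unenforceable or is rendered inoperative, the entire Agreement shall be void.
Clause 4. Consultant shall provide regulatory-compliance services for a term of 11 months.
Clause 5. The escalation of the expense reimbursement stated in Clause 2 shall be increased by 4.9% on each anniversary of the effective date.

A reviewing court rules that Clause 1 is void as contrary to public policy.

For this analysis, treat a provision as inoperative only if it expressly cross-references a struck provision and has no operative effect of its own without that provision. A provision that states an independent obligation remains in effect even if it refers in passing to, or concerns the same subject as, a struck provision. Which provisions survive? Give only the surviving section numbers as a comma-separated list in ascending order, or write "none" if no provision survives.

Clause 1 is struck. The whole of Clause 2 is the escalation of the expense reimbursement, defined by reference to Clause 1, so Clause 2 cannot stand once Clause 1 is removed. The whole of Clause 5 is the escalation of the escalation of the expense reimbursement, defined by reference to Clause 2, so Clause 5 cannot stand once Clause 2 is removed. Clause 3 makes Clause 5 an essential term, and Clause 5 has been rendered inoperative by the cascade; under Clause 3, the entire Agreement is therefore void. No provision of the Agreement survives.

none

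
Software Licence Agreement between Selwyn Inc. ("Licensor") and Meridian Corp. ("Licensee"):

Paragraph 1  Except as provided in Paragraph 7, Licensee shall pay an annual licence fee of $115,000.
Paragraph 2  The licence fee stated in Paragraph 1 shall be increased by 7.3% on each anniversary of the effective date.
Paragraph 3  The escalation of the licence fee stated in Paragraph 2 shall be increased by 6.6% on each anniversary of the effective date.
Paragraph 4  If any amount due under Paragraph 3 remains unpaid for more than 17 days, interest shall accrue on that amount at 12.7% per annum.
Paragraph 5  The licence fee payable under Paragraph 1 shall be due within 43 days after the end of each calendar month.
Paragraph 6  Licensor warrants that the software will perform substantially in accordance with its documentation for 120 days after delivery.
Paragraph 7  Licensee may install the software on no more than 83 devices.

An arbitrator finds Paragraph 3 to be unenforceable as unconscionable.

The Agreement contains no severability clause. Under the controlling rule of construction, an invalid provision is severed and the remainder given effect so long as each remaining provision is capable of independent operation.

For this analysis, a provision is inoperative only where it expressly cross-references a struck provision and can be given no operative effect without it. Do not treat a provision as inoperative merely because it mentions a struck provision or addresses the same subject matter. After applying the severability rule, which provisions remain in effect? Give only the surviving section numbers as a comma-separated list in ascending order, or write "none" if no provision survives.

Paragraph 3 is struck. The whole of Paragraph 4 is the default interest on the escalation of the escalation of the licence fee, defined by reference to Paragraph 3, so Paragraph 4 cannot stand once Paragraph 3 is removed. With no severability clause, the stated default rule severs what cannot stand and enforces each remaining provision that can operate on its own. Paragraph 1, Paragraph 2, Paragraph 5, Paragraph 6, and Paragraph 7 remain in effect.

1, 2, 5, 6, 7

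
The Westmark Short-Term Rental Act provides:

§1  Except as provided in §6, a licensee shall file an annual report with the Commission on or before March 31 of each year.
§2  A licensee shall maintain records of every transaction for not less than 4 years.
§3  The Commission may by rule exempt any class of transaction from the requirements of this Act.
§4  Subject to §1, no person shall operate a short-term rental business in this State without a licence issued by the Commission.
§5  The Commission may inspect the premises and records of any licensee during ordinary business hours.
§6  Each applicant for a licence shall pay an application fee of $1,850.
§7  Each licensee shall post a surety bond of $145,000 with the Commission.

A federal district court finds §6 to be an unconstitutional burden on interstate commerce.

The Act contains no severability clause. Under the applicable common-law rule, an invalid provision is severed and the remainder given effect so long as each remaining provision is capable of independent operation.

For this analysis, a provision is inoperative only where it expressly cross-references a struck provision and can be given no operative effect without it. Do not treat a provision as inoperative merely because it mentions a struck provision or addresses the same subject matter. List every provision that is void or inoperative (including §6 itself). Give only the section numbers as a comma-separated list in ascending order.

6

§6 is struck. §1 mentions §6 but its own obligation stands independently of §6, so §1 is not affected. Nothing else in the Act is defined by reference to §6. With no severability clause, the stated default rule severs what cannot stand and enforces each remaining provision that can operate on its own. The provisions still in force are §1, §2, §3, §4, §5, and §7.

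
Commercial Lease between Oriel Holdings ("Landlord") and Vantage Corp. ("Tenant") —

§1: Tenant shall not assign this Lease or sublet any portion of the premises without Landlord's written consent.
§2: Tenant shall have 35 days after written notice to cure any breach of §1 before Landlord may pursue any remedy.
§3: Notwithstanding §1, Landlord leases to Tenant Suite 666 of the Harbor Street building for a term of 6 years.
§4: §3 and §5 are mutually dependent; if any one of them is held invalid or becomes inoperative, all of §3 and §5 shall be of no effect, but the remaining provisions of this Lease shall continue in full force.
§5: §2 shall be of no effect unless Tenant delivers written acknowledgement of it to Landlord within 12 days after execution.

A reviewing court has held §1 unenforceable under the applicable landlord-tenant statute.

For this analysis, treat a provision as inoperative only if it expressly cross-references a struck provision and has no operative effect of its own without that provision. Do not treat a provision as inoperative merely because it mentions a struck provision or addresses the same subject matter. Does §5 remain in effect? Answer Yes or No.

No

§1 is struck. §2 merely fixes the cure period for breach of §1; with §1 gone it has nothing to operate on and falls away. §5 operates only by reference to §2, so it falls with §2. §4 declares §3 and §5 mutually dependent; since one of them has fallen, all of them are of no effect. That brings down §3 as well. The remainder continues in force under §4. Only §4 remains in effect. §5 is among the inoperative provisions, so the answer is no.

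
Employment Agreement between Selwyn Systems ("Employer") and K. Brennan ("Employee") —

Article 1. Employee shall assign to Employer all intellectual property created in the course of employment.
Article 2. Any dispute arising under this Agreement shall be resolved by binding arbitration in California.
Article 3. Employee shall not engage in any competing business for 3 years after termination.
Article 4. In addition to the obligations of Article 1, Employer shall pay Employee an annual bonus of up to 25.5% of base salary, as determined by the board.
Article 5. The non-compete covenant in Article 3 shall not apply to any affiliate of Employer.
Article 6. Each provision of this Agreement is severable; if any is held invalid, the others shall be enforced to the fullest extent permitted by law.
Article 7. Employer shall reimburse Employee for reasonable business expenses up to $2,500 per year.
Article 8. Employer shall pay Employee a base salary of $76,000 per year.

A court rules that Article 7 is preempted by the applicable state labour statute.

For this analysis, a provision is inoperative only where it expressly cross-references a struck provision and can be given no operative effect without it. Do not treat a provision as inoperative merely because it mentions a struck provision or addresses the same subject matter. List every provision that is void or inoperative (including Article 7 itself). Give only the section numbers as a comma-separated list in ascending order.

Article 7 is struck. No other provision's operative terms depend on Article 7. Under the severability clause in Article 6, the remaining provisions continue in force. Article 1, Article 2, Article 3, Article 4, Article 5, Article 6, and Article 8 remain in effect.

7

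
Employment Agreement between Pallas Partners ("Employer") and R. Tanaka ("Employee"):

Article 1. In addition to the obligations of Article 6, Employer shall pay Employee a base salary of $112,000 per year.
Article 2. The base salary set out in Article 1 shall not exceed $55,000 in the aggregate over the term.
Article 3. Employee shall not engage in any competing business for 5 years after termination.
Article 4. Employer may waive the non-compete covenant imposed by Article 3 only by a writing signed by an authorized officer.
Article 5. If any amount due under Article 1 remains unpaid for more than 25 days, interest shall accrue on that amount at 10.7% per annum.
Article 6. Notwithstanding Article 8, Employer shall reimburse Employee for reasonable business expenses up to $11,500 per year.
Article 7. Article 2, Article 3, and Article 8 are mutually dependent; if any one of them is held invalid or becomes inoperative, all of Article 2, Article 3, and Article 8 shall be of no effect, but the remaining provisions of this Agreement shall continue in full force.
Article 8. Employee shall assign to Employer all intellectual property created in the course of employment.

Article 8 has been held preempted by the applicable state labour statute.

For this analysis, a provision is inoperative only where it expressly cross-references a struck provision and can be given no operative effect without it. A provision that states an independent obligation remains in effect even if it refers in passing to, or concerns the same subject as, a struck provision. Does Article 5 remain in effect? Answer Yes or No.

Article 8 is struck. Although Article 6 refers to Article 8, its operative terms do not depend on Article 8, so it remains in effect. No other provision's operative terms depend on Article 8. Article 7 declares Article 2, Article 3, and Article 8 mutually dependent; since one of them has fallen, all of them are of no effect. That brings down Article 2 and Article 3 as well. Article 4 in turn depends solely on a provision now struck and likewise falls. The remainder continues in force under Article 7. Article 1, Article 5, Article 6, and Article 7 remain in effect. Article 5 is among the surviving provisions, so the answer is yes.

Yes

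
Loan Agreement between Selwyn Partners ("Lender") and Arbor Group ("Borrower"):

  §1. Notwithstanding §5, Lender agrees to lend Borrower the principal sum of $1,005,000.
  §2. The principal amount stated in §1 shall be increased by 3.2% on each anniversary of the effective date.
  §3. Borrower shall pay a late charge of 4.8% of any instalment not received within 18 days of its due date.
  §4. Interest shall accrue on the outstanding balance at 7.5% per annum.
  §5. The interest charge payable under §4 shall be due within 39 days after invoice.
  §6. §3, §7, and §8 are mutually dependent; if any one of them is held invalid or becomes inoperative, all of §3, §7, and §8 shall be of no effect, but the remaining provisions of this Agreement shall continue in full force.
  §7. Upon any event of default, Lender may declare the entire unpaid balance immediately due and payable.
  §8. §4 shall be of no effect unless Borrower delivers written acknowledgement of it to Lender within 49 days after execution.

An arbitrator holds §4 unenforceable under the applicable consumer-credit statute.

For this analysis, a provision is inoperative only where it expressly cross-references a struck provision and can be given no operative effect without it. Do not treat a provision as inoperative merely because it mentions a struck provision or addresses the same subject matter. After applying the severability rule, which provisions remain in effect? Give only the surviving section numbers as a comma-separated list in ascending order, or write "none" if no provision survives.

§4 is struck. §5 operates only by reference to §4, so it falls with §4. §8 merely fixes the acknowledgement condition for §4; with §4 gone it has nothing to operate on and falls away. §1 mentions §5 but its own obligation stands independently of §5, so §1 is not affected. §6 declares §3, §7, and §8 mutually dependent; since one of them has fallen, all of them are of no effect. That brings down §3 and §7 as well. The remainder continues in force under §6. That leaves §1, §2, and §6 in effect.

1, 2, 6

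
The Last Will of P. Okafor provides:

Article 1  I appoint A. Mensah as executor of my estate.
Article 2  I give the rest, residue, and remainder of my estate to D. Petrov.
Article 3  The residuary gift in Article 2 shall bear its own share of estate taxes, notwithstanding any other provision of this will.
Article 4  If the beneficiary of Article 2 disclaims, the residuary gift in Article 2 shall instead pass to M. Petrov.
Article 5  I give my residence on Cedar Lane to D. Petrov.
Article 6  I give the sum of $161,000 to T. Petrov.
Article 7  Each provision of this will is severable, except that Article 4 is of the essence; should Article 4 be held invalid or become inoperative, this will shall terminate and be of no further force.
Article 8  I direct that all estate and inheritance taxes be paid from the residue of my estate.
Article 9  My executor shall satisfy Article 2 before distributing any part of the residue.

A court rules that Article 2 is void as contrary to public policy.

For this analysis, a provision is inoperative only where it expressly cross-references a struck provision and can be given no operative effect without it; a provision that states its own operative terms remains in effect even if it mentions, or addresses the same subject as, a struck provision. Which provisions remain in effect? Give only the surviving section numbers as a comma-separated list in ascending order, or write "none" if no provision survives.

Article 2 is struck. Article 3 operates only by reference to Article 2, so it falls with Article 2. The only function of Article 4 is the alternative disposition for Article 2, so it cannot stand once Article 2 is removed. Article 9 operates only by reference to Article 2, so it falls with Article 2. Article 7 makes Article 4 an essential term, and Article 4 has been rendered inoperative by the cascade; under Article 7, the entire will is therefore void. No provision of the will survives.

none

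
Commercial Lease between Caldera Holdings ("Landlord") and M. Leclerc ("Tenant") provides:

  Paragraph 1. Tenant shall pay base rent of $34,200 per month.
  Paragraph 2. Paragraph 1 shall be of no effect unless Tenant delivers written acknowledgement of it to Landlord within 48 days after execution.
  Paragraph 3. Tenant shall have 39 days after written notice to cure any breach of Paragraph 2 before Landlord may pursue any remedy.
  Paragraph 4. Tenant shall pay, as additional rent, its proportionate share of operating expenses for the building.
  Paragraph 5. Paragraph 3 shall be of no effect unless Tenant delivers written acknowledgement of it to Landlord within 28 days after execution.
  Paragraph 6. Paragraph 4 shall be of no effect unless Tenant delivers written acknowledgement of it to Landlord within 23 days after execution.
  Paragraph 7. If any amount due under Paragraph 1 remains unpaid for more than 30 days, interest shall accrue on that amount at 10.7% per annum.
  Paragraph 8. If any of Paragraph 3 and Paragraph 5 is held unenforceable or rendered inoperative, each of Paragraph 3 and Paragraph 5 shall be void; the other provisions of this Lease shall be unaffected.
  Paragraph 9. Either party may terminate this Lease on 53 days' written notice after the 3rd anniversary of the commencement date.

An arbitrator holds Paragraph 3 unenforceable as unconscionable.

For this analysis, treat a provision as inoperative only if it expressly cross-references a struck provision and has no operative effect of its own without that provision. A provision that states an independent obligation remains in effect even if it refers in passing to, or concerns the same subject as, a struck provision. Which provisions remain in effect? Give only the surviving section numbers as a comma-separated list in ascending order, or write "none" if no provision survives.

1, 2, 4, 6, 7, 8, 9

Paragraph 3 is struck. Paragraph 5 has no operative effect of its own apart from Paragraph 3 and is therefore inoperative. Paragraph 8 declares Paragraph 3 and Paragraph 5 mutually dependent; since one of them has fallen, all of them are of no effect. The remainder continues in force under Paragraph 8. Paragraph 1, Paragraph 2, Paragraph 4, Paragraph 6, Paragraph 7, Paragraph 8, and Paragraph 9 remain in effect.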